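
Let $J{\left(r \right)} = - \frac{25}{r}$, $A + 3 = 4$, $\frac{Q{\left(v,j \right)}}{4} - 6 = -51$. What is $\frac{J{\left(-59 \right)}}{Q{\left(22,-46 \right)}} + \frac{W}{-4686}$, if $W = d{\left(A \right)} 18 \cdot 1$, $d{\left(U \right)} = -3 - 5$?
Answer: $\frac{47071}{1658844} \approx 0.028376$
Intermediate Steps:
$Q{\left(v,j \right)} = -180$ ($Q{\left(v,j \right)} = 24 + 4 \left(-51\right) = 24 - 204 = -180$)
$A = 1$ ($A = -3 + 4 = 1$)
$d{\left(U \right)} = -8$ ($d{\left(U \right)} = -3 - 5 = -8$)
$W = -144$ ($W = - 8 \cdot 18 \cdot 1 = \left(-8\right) 18 = -144$)
$\frac{J{\left(-59 \right)}}{Q{\left(22,-46 \right)}} + \frac{W}{-4686} = \frac{\left(-25\right) \frac{1}{-59}}{-180} - \frac{144}{-4686} = \left(-25\right) \left(- \frac{1}{59}\right) \left(- \frac{1}{180}\right) - - \frac{24}{781} = \frac{25}{59} \left(- \frac{1}{180}\right) + \frac{24}{781} = - \frac{5}{2124} + \frac{24}{781} = \frac{47071}{1658844}$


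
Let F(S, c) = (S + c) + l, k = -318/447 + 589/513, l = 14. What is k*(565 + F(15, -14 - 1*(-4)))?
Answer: 1026088/4023 ≈ 255.06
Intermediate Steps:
k = 1757/4023 (k = -318*1/447 + 589*(1/513) = -106/149 + 31/27 = 1757/4023 ≈ 0.43674)
F(S, c) = 14 + S + c (F(S, c) = (S + c) + 14 = 14 + S + c)
k*(565 + F(15, -14 - 1*(-4))) = 1757*(565 + (14 + 15 + (-14 - 1*(-4))))/4023 = 1757*(565 + (14 + 15 + (-14 + 4)))/4023 = 1757*(565 + (14 + 15 - 10))/4023 = 1757*(565 + 19)/4023 = (1757/4023)*584 = 1026088/4023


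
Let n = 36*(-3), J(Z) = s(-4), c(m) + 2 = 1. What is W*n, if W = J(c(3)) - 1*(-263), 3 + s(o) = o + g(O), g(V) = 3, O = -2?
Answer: -27972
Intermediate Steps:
c(m) = -1 (c(m) = -2 + 1 = -1)
s(o) = o (s(o) = -3 + (o + 3) = -3 + (3 + o) = o)
J(Z) = -4
n = -108
W = 259 (W = -4 - 1*(-263) = -4 + 263 = 259)
W*n = 259*(-108) = -27972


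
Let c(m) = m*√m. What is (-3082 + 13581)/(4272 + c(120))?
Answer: 934411/344208 - 52495*√30/344208 ≈ 1.8793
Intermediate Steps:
c(m) = m^(3/2)
(-3082 + 13581)/(4272 + c(120)) = (-3082 + 13581)/(4272 + 120^(3/2)) = 10499/(4272 + 240*√30)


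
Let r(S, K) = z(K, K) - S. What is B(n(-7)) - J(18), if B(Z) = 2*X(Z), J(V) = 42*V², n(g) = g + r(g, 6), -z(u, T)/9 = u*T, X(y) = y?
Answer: -14256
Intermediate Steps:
z(u, T) = -9*T*u (z(u, T) = -9*u*T = -9*T*u)
r(S, K) = -S - 9*K² (r(S, K) = -9*K*K - S = -9*K² - S = -S - 9*K²)
n(g) = -324 (n(g) = g + (-g - 9*6²) = g + (-g - 9*36) = g + (-g - 324) = g + (-324 - g) = -324)
B(Z) = 2*Z
B(n(-7)) - J(18) = 2*(-324) - 42*18² = -648 - 42*324 = -648 - 1*13608 = -648 - 13608 = -14256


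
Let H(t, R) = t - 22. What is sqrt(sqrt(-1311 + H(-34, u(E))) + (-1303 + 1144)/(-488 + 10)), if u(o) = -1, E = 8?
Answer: sqrt(76002 + 228484*I*sqrt(1367))/478 ≈ 4.319 + 4.2803*I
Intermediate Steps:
H(t, R) = -22 + t
sqrt(sqrt(-1311 + H(-34, u(E))) + (-1303 + 1144)/(-488 + 10)) = sqrt(sqrt(-1311 + (-22 - 34)) + (-1303 + 1144)/(-488 + 10)) = sqrt(sqrt(-1311 - 56) - 159/(-478)) = sqrt(sqrt(-1367) - 159*(-1/478)) = sqrt(I*sqrt(1367) + 159/478) = sqrt(159/478 + I*sqrt(1367))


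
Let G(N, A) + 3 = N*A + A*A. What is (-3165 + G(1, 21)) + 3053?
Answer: 347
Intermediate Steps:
G(N, A) = -3 + A**2 + A*N (G(N, A) = -3 + (N*A + A*A) = -3 + (A*N + A**2) = -3 + (A**2 + A*N) = -3 + A**2 + A*N)
(-3165 + G(1, 21)) + 3053 = (-3165 + (-3 + 21**2 + 21*1)) + 3053 = (-3165 + (-3 + 441 + 21)) + 3053 = (-3165 + 459) + 3053 = -2706 + 3053 = 347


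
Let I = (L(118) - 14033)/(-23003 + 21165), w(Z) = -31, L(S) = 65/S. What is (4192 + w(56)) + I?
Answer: 904110153/216884 ≈ 4168.6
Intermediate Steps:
I = 1655829/216884 (I = (65/118 - 14033)/(-23003 + 21165) = (65*(1/118) - 14033)/(-1838) = (65/118 - 14033)*(-1/1838) = -1655829/118*(-1/1838) = 1655829/216884 ≈ 7.6346)
(4192 + w(56)) + I = (4192 - 31) + 1655829/216884 = 4161 + 1655829/216884 = 904110153/216884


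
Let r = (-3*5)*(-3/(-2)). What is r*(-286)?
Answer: 6435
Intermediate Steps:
r = -45/2 (r = -(-45)*(-1)/2 = -15*3/2 = -45/2 ≈ -22.500)
r*(-286) = -45/2*(-286) = 6435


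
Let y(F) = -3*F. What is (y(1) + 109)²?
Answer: 11236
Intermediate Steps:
(y(1) + 109)² = (-3*1 + 109)² = (-3 + 109)² = 106² = 11236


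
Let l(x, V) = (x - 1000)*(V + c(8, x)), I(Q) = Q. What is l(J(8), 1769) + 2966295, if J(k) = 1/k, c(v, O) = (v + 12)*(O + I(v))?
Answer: 16560583/16 ≈ 1.0350e+6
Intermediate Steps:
c(v, O) = (12 + v)*(O + v) (c(v, O) = (v + 12)*(O + v) = (12 + v)*(O + v))
l(x, V) = (-1000 + x)*(160 + V + 20*x) (l(x, V) = (x - 1000)*(V + (8² + 12*x + 12*8 + x*8)) = (-1000 + x)*(V + (64 + 12*x + 96 + 8*x)) = (-1000 + x)*(V + (160 + 20*x)) = (-1000 + x)*(160 + V + 20*x))
l(J(8), 1769) + 2966295 = (-160000 - 19840/8 - 1000*1769 + 20*(1/8)² + 1769/8) + 2966295 = (-160000 - 19840*⅛ - 1769000 + 20*(⅛)² + 1769*(⅛)) + 2966295 = (-160000 - 2480 - 1769000 + 20*(1/64) + 1769/8) + 2966295 = (-160000 - 2480 - 1769000 + 5/16 + 1769/8) + 2966295 = -30900137/16 + 2966295 = 16560583/16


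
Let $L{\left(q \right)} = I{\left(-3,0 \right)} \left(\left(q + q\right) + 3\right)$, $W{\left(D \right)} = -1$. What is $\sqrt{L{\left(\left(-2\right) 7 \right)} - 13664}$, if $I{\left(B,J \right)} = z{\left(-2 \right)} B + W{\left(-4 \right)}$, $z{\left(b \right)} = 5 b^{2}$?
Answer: $i \sqrt{12139} \approx 110.18 i$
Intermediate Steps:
$I{\left(B,J \right)} = -1 + 20 B$ ($I{\left(B,J \right)} = 5 \left(-2\right)^{2} B - 1 = 5 \cdot 4 B - 1 = 20 B - 1 = -1 + 20 B$)
$L{\left(q \right)} = -183 - 122 q$ ($L{\left(q \right)} = \left(-1 + 20 \left(-3\right)\right) \left(\left(q + q\right) + 3\right) = \left(-1 - 60\right) \left(2 q + 3\right) = - 61 \left(3 + 2 q\right) = -183 - 122 q$)
$\sqrt{L{\left(\left(-2\right) 7 \right)} - 13664} = \sqrt{\left(-183 - 122 \left(\left(-2\right) 7\right)\right) - 13664} = \sqrt{\left(-183 - -1708\right) - 13664} = \sqrt{\left(-183 + 1708\right) - 13664} = \sqrt{1525 - 13664} = \sqrt{-12139} = i \sqrt{12139}$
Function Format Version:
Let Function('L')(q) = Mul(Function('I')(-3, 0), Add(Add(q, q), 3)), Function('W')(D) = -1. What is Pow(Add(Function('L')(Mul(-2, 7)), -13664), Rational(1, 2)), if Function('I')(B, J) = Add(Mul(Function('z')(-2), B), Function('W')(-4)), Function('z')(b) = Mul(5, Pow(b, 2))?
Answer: Mul(I, Pow(12139, Rational(1, 2))) ≈ Mul(110.18, I)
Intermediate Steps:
Function('I')(B, J) = Add(-1, Mul(20, B)) (Function('I')(B, J) = Add(Mul(Mul(5, Pow(-2, 2)), B), -1) = Add(Mul(Mul(5, 4), B), -1) = Add(Mul(20, B), -1) = Add(-1, Mul(20, B)))
Function('L')(q) = Add(-183, Mul(-122, q)) (Function('L')(q) = Mul(Add(-1, Mul(20, -3)), Add(Add(q, q), 3)) = Mul(Add(-1, -60), Add(Mul(2, q), 3)) = Mul(-61, Add(3, Mul(2, q))) = Add(-183, Mul(-122, q)))
Pow(Add(Function('L')(Mul(-2, 7)), -13664), Rational(1, 2)) = Pow(Add(Add(-183, Mul(-122, Mul(-2, 7))), -13664), Rational(1, 2)) = Pow(Add(Add(-183, Mul(-122, -14)), -13664), Rational(1, 2)) = Pow(Add(Add(-183, 1708), -13664), Rational(1, 2)) = Pow(Add(1525, -13664), Rational(1, 2)) = Pow(-12139, Rational(1, 2)) = Mul(I, Pow(12139, Rational(1, 2)))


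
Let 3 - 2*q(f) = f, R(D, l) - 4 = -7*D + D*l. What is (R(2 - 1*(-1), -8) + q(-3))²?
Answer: 1444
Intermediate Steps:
R(D, l) = 4 - 7*D + D*l (R(D, l) = 4 + (-7*D + D*l) = 4 - 7*D + D*l)
q(f) = 3/2 - f/2
(R(2 - 1*(-1), -8) + q(-3))² = ((4 - 7*(2 - 1*(-1)) + (2 - 1*(-1))*(-8)) + (3/2 - ½*(-3)))² = ((4 - 7*(2 + 1) + (2 + 1)*(-8)) + (3/2 + 3/2))² = ((4 - 7*3 + 3*(-8)) + 3)² = ((4 - 21 - 24) + 3)² = (-41 + 3)² = (-38)² = 1444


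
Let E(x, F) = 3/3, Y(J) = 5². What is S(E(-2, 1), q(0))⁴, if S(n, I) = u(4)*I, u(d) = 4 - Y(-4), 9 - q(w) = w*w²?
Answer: 1275989841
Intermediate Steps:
Y(J) = 25
q(w) = 9 - w³ (q(w) = 9 - w*w² = 9 - w³)
E(x, F) = 1 (E(x, F) = 3*(⅓) = 1)
u(d) = -21 (u(d) = 4 - 1*25 = 4 - 25 = -21)
S(n, I) = -21*I
S(E(-2, 1), q(0))⁴ = (-21*(9 - 1*0³))⁴ = (-21*(9 - 1*0))⁴ = (-21*(9 + 0))⁴ = (-21*9)⁴ = (-189)⁴ = 1275989841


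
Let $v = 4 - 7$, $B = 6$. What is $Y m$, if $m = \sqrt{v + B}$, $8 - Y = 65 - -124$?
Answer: $- 181 \sqrt{3} \approx -313.5$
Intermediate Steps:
$v = -3$
$Y = -181$ ($Y = 8 - \left(65 - -124\right) = 8 - \left(65 + 124\right) = 8 - 189 = -181$)
$m = \sqrt{3}$ ($m = \sqrt{-3 + 6} = \sqrt{3} \approx 1.732$)
$Y m = - 181 \sqrt{3}$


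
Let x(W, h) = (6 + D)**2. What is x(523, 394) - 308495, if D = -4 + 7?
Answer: -308414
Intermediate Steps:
D = 3
x(W, h) = 81 (x(W, h) = (6 + 3)**2 = 9**2 = 81)
x(523, 394) - 308495 = 81 - 308495 = -308414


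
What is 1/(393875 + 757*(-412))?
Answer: 1/81991 ≈ 1.2196e-5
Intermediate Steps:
1/(393875 + 757*(-412)) = 1/(393875 - 311884) = 1/81991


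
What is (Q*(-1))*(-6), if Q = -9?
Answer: -54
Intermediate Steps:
(Q*(-1))*(-6) = -9*(-1)*(-6) = 9*(-6) = -54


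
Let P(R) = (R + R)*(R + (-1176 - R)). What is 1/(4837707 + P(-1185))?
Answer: 1/7624827 ≈ 1.3115e-7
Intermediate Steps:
P(R) = -2352*R (P(R) = (2*R)*(-1176) = -2352*R)
1/(4837707 + P(-1185)) = 1/(4837707 - 2352*(-1185)) = 1/(4837707 + 2787120) = 1/7624827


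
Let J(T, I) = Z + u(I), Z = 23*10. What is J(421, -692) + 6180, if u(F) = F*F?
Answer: 485274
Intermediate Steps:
u(F) = F²
Z = 230
J(T, I) = 230 + I²
J(421, -692) + 6180 = (230 + (-692)²) + 6180 = (230 + 478864) + 6180 = 479094 + 6180 = 485274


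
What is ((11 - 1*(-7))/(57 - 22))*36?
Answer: 648/35 ≈ 18.514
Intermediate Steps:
((11 - 1*(-7))/(57 - 22))*36 = ((11 + 7)/35)*36 = (18*(1/35))*36 = (18/35)*36 = 648/35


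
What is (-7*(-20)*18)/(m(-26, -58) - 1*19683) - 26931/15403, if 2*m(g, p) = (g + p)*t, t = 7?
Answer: -192272049/102568577 ≈ -1.8746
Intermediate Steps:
m(g, p) = 7*g/2 + 7*p/2 (m(g, p) = ((g + p)*7)/2 = (7*g + 7*p)/2 = 7*g/2 + 7*p/2)
(-7*(-20)*18)/(m(-26, -58) - 1*19683) - 26931/15403 = (-7*(-20)*18)/(((7/2)*(-26) + (7/2)*(-58)) - 1*19683) - 26931/15403 = (140*18)/((-91 - 203) - 19683) - 26931*1/15403 = 2520/(-294 - 19683) - 26931/15403 = 2520/(-19977) - 26931/15403 = 2520*(-1/19977) - 26931/15403 = -840/6659 - 26931/15403 = -192272049/102568577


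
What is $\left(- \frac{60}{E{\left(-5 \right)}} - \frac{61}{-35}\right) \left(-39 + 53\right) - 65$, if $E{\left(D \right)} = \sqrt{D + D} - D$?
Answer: $\frac{7 \left(- 29 \sqrt{10} + 745 i\right)}{5 \left(\sqrt{10} - 5 i\right)} \approx -160.6 + 75.895 i$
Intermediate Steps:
$E{\left(D \right)} = - D + \sqrt{2} \sqrt{D}$ ($E{\left(D \right)} = \sqrt{2 D} - D = \sqrt{2} \sqrt{D} - D = - D + \sqrt{2} \sqrt{D}$)
$\left(- \frac{60}{E{\left(-5 \right)}} - \frac{61}{-35}\right) \left(-39 + 53\right) - 65 = \left(- \frac{60}{\left(-1\right) \left(-5\right) + \sqrt{2} \sqrt{-5}} - \frac{61}{-35}\right) \left(-39 + 53\right) - 65 = \left(- \frac{60}{5 + \sqrt{2} i \sqrt{5}} - - \frac{61}{35}\right) 14 - 65 = \left(- \frac{60}{5 + i \sqrt{10}} + \frac{61}{35}\right) 14 - 65 = \left(\frac{61}{35} - \frac{60}{5 + i \sqrt{10}}\right) 14 - 65 = \left(\frac{122}{5} - \frac{840}{5 + i \sqrt{10}}\right) - 65 = - \frac{203}{5} - \frac{840}{5 + i \sqrt{10}}$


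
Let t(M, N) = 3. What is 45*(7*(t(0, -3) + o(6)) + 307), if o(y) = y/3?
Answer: 15390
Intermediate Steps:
o(y) = y/3 (o(y) = y*(⅓) = y/3)
45*(7*(t(0, -3) + o(6)) + 307) = 45*(7*(3 + (⅓)*6) + 307) = 45*(7*(3 + 2) + 307) = 45*(7*5 + 307) = 45*(35 + 307) = 45*342 = 15390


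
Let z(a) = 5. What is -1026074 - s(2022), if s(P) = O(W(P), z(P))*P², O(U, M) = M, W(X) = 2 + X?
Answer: -21468494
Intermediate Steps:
s(P) = 5*P²
-1026074 - s(2022) = -1026074 - 5*2022² = -1026074 - 5*4088484 = -1026074 - 1*20442420 = -1026074 - 20442420 = -21468494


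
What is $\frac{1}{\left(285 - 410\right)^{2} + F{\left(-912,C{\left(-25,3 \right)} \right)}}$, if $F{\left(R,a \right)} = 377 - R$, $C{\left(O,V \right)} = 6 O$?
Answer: $\frac{1}{16914} \approx 5.9123 \cdot 10^{-5}$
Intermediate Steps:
$\frac{1}{\left(285 - 410\right)^{2} + F{\left(-912,C{\left(-25,3 \right)} \right)}} = \frac{1}{\left(285 - 410\right)^{2} + \left(377 - -912\right)} = \frac{1}{\left(-125\right)^{2} + \left(377 + 912\right)} = \frac{1}{15625 + 1289} = \frac{1}{16914}$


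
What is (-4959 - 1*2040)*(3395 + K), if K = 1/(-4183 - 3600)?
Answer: -184936564716/7783 ≈ -2.3762e+7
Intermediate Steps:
K = -1/7783 (K = 1/(-7783) = -1/7783 ≈ -0.00012849)
(-4959 - 1*2040)*(3395 + K) = (-4959 - 1*2040)*(3395 - 1/7783) = (-4959 - 2040)*(26423284/7783) = -6999*26423284/7783 = -184936564716/7783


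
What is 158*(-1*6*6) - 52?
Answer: -5740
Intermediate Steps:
158*(-1*6*6) - 52 = 158*(-6*6) - 52 = 158*(-36) - 52 = -5688 - 52 = -5740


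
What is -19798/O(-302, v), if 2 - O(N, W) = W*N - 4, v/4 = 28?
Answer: -9899/16915 ≈ -0.58522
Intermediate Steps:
v = 112 (v = 4*28 = 112)
O(N, W) = 6 - N*W (O(N, W) = 2 - (W*N - 4) = 2 - (N*W - 4) = 2 - (-4 + N*W) = 2 + (4 - N*W) = 6 - N*W)
-19798/O(-302, v) = -19798/(6 - 1*(-302)*112) = -19798/(6 + 33824) = -19798/33830 = -19798*1/33830 = -9899/16915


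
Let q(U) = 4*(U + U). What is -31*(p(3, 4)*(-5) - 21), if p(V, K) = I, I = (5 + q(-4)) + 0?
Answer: -3534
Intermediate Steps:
q(U) = 8*U (q(U) = 4*(2*U) = 8*U)
I = -27 (I = (5 + 8*(-4)) + 0 = (5 - 32) + 0 = -27 + 0 = -27)
p(V, K) = -27
-31*(p(3, 4)*(-5) - 21) = -31*(-27*(-5) - 21) = -31*(135 - 21) = -31*114 = -3534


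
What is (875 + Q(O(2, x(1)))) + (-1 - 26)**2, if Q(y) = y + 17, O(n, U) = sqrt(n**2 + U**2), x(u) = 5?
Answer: 1621 + sqrt(29) ≈ 1626.4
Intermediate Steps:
O(n, U) = sqrt(U**2 + n**2)
Q(y) = 17 + y
(875 + Q(O(2, x(1)))) + (-1 - 26)**2 = (875 + (17 + sqrt(5**2 + 2**2))) + (-1 - 26)**2 = (875 + (17 + sqrt(25 + 4))) + (-27)**2 = (875 + (17 + sqrt(29))) + 729 = (892 + sqrt(29)) + 729 = 1621 + sqrt(29)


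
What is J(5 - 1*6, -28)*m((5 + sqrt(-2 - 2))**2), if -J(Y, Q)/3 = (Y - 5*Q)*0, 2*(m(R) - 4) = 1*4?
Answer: 0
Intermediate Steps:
m(R) = 6 (m(R) = 4 + (1*4)/2 = 4 + (1/2)*4 = 4 + 2 = 6)
J(Y, Q) = 0 (J(Y, Q) = -3*(Y - 5*Q)*0 = -3*0 = 0)
J(5 - 1*6, -28)*m((5 + sqrt(-2 - 2))**2) = 0*6 = 0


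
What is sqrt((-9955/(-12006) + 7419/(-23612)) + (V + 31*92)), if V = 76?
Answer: sqrt(1634357959999197581)/23623806 ≈ 54.116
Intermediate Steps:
sqrt((-9955/(-12006) + 7419/(-23612)) + (V + 31*92)) = sqrt((-9955/(-12006) + 7419/(-23612)) + (76 + 31*92)) = sqrt((-9955*(-1/12006) + 7419*(-1/23612)) + (76 + 2852)) = sqrt((9955/12006 - 7419/23612) + 2928) = sqrt(72992473/141742836 + 2928) = sqrt(415096016281/141742836) = sqrt(1634357959999197581)/23623806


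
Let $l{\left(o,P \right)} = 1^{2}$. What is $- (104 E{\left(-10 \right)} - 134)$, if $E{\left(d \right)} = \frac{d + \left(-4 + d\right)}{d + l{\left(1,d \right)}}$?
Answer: $- \frac{430}{3} \approx -143.33$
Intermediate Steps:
$l{\left(o,P \right)} = 1$
$E{\left(d \right)} = \frac{-4 + 2 d}{1 + d}$ ($E{\left(d \right)} = \frac{d + \left(-4 + d\right)}{d + 1} = \frac{-4 + 2 d}{1 + d}$)
$- (104 E{\left(-10 \right)} - 134) = - (104 \frac{2 \left(-2 - 10\right)}{1 - 10} - 134) = - (104 \cdot 2 \frac{1}{-9} \left(-12\right) - 134) = - (104 \cdot 2 \left(- \frac{1}{9}\right) \left(-12\right) - 134) = - (104 \cdot \frac{8}{3} - 134) = - (\frac{832}{3} - 134) = \left(-1\right) \frac{430}{3} = - \frac{430}{3}$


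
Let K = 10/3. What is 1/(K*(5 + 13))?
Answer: 1/60 ≈ 0.016667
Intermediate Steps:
K = 10/3 (K = 10*(⅓) = 10/3 ≈ 3.3333)
1/(K*(5 + 13)) = 1/(10*(5 + 13)/3) = 1/((10/3)*18) = 1/60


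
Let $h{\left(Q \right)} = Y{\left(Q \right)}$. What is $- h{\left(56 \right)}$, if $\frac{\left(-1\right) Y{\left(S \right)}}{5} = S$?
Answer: $280$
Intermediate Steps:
$Y{\left(S \right)} = - 5 S$
$h{\left(Q \right)} = - 5 Q$
$- h{\left(56 \right)} = - \left(-5\right) 56 = \left(-1\right) \left(-280\right) = 280$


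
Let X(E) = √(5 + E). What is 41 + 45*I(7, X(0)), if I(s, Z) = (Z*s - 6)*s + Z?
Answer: -1849 + 2250*√5 ≈ 3182.2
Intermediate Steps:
I(s, Z) = Z + s*(-6 + Z*s) (I(s, Z) = (-6 + Z*s)*s + Z = s*(-6 + Z*s) + Z = Z + s*(-6 + Z*s))
41 + 45*I(7, X(0)) = 41 + 45*(√(5 + 0) - 6*7 + √(5 + 0)*7²) = 41 + 45*(√5 - 42 + √5*49) = 41 + 45*(√5 - 42 + 49*√5) = 41 + 45*(-42 + 50*√5) = 41 + (-1890 + 2250*√5) = -1849 + 2250*√5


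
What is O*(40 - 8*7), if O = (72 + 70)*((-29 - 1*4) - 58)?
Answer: 206752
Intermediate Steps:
O = -12922 (O = 142*((-29 - 4) - 58) = 142*(-33 - 58) = 142*(-91) = -12922)
O*(40 - 8*7) = -12922*(40 - 8*7) = -12922*(40 - 56) = -12922*(-16) = 206752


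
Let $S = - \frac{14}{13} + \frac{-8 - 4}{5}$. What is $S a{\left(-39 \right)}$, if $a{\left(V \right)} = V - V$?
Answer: $0$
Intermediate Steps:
$S = - \frac{226}{65}$ ($S = \left(-14\right) \frac{1}{13} + \left(-8 - 4\right) \frac{1}{5} = - \frac{14}{13} - \frac{12}{5} = - \frac{226}{65} \approx -3.4769$)
$a{\left(V \right)} = 0$
$S a{\left(-39 \right)} = \left(- \frac{226}{65}\right) 0 = 0$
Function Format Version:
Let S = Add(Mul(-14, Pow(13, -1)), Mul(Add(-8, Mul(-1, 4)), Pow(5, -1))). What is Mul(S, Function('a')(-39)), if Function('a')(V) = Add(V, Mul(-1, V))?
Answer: 0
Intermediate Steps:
S = Rational(-226, 65) (S = Add(Mul(-14, Rational(1, 13)), Mul(Add(-8, -4), Rational(1, 5))) = Add(Rational(-14, 13), Mul(-12, Rational(1, 5))) = Add(Rational(-14, 13), Rational(-12, 5)) = Rational(-226, 65) ≈ -3.4769)
Function('a')(V) = 0
Mul(S, Function('a')(-39)) = Mul(Rational(-226, 65), 0) = 0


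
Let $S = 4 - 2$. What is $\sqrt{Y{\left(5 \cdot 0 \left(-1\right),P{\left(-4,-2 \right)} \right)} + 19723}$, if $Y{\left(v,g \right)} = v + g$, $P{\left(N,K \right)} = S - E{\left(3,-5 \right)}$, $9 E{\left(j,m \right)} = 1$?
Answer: $\frac{2 \sqrt{44381}}{3} \approx 140.45$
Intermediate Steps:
$E{\left(j,m \right)} = \frac{1}{9}$ ($E{\left(j,m \right)} = \frac{1}{9} \cdot 1 = \frac{1}{9}$)
$S = 2$
$P{\left(N,K \right)} = \frac{17}{9}$ ($P{\left(N,K \right)} = 2 - \frac{1}{9} = \frac{17}{9}$)
$Y{\left(v,g \right)} = g + v$
$\sqrt{Y{\left(5 \cdot 0 \left(-1\right),P{\left(-4,-2 \right)} \right)} + 19723} = \sqrt{\left(\frac{17}{9} + 5 \cdot 0 \left(-1\right)\right) + 19723} = \sqrt{\left(\frac{17}{9} + 0 \left(-1\right)\right) + 19723} = \sqrt{\left(\frac{17}{9} + 0\right) + 19723} = \sqrt{\frac{17}{9} + 19723} = \sqrt{\frac{177524}{9}} = \frac{2 \sqrt{44381}}{3}$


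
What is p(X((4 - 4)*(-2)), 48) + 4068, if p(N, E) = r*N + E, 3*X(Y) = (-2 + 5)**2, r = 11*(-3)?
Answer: 4017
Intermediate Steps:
r = -33
X(Y) = 3 (X(Y) = (-2 + 5)**2/3 = (1/3)*3**2 = (1/3)*9 = 3)
p(N, E) = E - 33*N (p(N, E) = -33*N + E = E - 33*N)
p(X((4 - 4)*(-2)), 48) + 4068 = (48 - 33*3) + 4068 = (48 - 99) + 4068 = -51 + 4068 = 4017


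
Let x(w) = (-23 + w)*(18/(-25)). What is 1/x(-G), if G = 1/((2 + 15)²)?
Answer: 7225/119664 ≈ 0.060377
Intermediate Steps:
G = 1/289 (G = 1/(17²) = 1/289 ≈ 0.0034602)
x(w) = 414/25 - 18*w/25 (x(w) = (-23 + w)*(18*(-1/25)) = (-23 + w)*(-18/25) = 414/25 - 18*w/25)
1/x(-G) = 1/(414/25 - (-18)/(25*289)) = 1/(414/25 - 18/25*(-1/289)) = 1/(414/25 + 18/7225) = 1/(119664/7225) = 7225/119664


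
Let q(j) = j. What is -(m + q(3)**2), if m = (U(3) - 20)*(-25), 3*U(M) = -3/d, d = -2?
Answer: -993/2 ≈ -496.50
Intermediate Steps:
U(M) = 1/2 (U(M) = (-3/(-2))/3 = (-3*(-1/2))/3 = (1/3)*(3/2) = 1/2)
m = 975/2 (m = (1/2 - 20)*(-25) = -39/2*(-25) = 975/2 ≈ 487.50)
-(m + q(3)**2) = -(975/2 + 3**2) = -(975/2 + 9) = -1*993/2 = -993/2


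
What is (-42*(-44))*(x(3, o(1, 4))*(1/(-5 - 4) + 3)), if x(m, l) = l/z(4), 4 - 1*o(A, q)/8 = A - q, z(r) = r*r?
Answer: 56056/3 ≈ 18685.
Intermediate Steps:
z(r) = r²
o(A, q) = 32 - 8*A + 8*q (o(A, q) = 32 - 8*(A - q) = 32 + (-8*A + 8*q) = 32 - 8*A + 8*q)
x(m, l) = l/16 (x(m, l) = l/(4²) = l/16)
(-42*(-44))*(x(3, o(1, 4))*(1/(-5 - 4) + 3)) = (-42*(-44))*(((32 - 8*1 + 8*4)/16)*(1/(-5 - 4) + 3)) = 1848*(((32 - 8 + 32)/16)*(1/(-9) + 3)) = 1848*(((1/16)*56)*(-⅑ + 3)) = 1848*((7/2)*(26/9)) = 1848*(91/9) = 56056/3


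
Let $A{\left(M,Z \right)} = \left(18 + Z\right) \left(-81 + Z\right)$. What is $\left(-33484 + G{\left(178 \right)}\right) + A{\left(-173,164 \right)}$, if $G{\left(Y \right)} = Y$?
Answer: $-18200$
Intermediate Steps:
$A{\left(M,Z \right)} = \left(-81 + Z\right) \left(18 + Z\right)$
$\left(-33484 + G{\left(178 \right)}\right) + A{\left(-173,164 \right)} = \left(-33484 + 178\right) - \left(11790 - 26896\right) = -33306 - -15106 = -33306 + 15106 = -18200$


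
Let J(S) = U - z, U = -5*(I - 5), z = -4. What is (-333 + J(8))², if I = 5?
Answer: 108241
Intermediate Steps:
U = 0 (U = -5*(5 - 5) = -5*0 = 0)
J(S) = 4 (J(S) = 0 - 1*(-4) = 0 + 4 = 4)
(-333 + J(8))² = (-333 + 4)² = (-329)² = 108241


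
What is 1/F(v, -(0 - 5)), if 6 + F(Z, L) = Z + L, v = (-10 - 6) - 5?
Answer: -1/22 ≈ -0.045455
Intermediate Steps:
v = -21 (v = -16 - 5 = -21)
F(Z, L) = -6 + L + Z (F(Z, L) = -6 + (Z + L) = -6 + (L + Z) = -6 + L + Z)
1/F(v, -(0 - 5)) = 1/(-6 - (0 - 5) - 21) = 1/(-6 - 1*(-5) - 21) = 1/(-6 + 5 - 21) = 1/(-22) = -1/22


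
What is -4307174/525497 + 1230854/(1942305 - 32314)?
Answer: -7579853490996/1003694540527 ≈ -7.5520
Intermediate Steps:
-4307174/525497 + 1230854/(1942305 - 32314) = -4307174*1/525497 + 1230854/1909991 = -4307174/525497 + 1230854*(1/1909991) = -4307174/525497 + 1230854/1909991 = -7579853490996/1003694540527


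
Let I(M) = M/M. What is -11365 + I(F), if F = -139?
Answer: -11364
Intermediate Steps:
I(M) = 1
-11365 + I(F) = -11365 + 1 = -11364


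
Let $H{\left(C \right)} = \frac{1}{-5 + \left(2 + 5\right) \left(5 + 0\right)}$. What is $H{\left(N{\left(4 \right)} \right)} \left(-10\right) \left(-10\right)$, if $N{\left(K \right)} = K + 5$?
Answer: $\frac{10}{3} \approx 3.3333$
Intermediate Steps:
$N{\left(K \right)} = 5 + K$
$H{\left(C \right)} = \frac{1}{30}$ ($H{\left(C \right)} = \frac{1}{-5 + 7 \cdot 5} = \frac{1}{-5 + 35} = \frac{1}{30}$)
$H{\left(N{\left(4 \right)} \right)} \left(-10\right) \left(-10\right) = \frac{1}{30} \left(-10\right) \left(-10\right) = \left(- \frac{1}{3}\right) \left(-10\right) = \frac{10}{3}$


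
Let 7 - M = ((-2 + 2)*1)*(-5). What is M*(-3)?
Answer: -21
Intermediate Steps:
M = 7 (M = 7 - (-2 + 2)*1*(-5) = 7 - 0*1*(-5) = 7 - 0*(-5) = 7 - 1*0 = 7 + 0 = 7)
M*(-3) = 7*(-3) = -21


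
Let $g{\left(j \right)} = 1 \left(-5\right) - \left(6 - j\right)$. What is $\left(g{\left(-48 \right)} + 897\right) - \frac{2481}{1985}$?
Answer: $\frac{1660949}{1985} \approx 836.75$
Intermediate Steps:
$g{\left(j \right)} = -11 + j$ ($g{\left(j \right)} = -5 + \left(-6 + j\right) = -11 + j$)
$\left(g{\left(-48 \right)} + 897\right) - \frac{2481}{1985} = \left(\left(-11 - 48\right) + 897\right) - \frac{2481}{1985} = \left(-59 + 897\right) - \frac{2481}{1985} = 838 - \frac{2481}{1985} = \frac{1660949}{1985}$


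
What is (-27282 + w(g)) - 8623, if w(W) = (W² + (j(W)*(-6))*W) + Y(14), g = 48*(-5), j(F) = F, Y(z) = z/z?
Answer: -323904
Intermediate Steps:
Y(z) = 1
g = -240
w(W) = 1 - 5*W² (w(W) = (W² + (W*(-6))*W) + 1 = (W² + (-6*W)*W) + 1 = (W² - 6*W²) + 1 = -5*W² + 1 = 1 - 5*W²)
(-27282 + w(g)) - 8623 = (-27282 + (1 - 5*(-240)²)) - 8623 = (-27282 + (1 - 5*57600)) - 8623 = (-27282 + (1 - 288000)) - 8623 = (-27282 - 287999) - 8623 = -315281 - 8623 = -323904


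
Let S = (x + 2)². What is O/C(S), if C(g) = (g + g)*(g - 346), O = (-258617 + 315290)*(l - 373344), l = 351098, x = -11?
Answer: 23347177/795 ≈ 29368.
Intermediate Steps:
S = 81 (S = (-11 + 2)² = (-9)² = 81)
O = -1260747558 (O = (-258617 + 315290)*(351098 - 373344) = 56673*(-22246) = -1260747558)
C(g) = 2*g*(-346 + g) (C(g) = (2*g)*(-346 + g) = 2*g*(-346 + g))
O/C(S) = -1260747558*1/(162*(-346 + 81)) = -1260747558/(2*81*(-265)) = -1260747558/(-42930) = -1260747558*(-1/42930) = 23347177/795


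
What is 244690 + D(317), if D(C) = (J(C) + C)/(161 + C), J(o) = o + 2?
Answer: 58481228/239 ≈ 2.4469e+5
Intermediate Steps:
J(o) = 2 + o
D(C) = (2 + 2*C)/(161 + C) (D(C) = ((2 + C) + C)/(161 + C) = (2 + 2*C)/(161 + C))
244690 + D(317) = 244690 + 2*(1 + 317)/(161 + 317) = 244690 + 2*318/478 = 244690 + 2*(1/478)*318 = 244690 + 318/239 = 58481228/239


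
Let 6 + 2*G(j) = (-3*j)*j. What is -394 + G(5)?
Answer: -869/2 ≈ -434.50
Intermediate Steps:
G(j) = -3 - 3*j**2/2 (G(j) = -3 + ((-3*j)*j)/2 = -3 + (-3*j**2)/2 = -3 - 3*j**2/2)
-394 + G(5) = -394 + (-3 - 3/2*5**2) = -394 + (-3 - 3/2*25) = -394 + (-3 - 75/2) = -394 - 81/2 = -869/2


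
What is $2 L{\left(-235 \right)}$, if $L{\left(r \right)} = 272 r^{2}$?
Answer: $30042400$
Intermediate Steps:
$2 L{\left(-235 \right)} = 2 \cdot 272 \left(-235\right)^{2} = 2 \cdot 272 \cdot 55225 = 2 \cdot 15021200 = 30042400$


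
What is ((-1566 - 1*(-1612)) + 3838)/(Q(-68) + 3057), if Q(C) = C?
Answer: 3884/2989 ≈ 1.2994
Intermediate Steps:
((-1566 - 1*(-1612)) + 3838)/(Q(-68) + 3057) = ((-1566 - 1*(-1612)) + 3838)/(-68 + 3057) = ((-1566 + 1612) + 3838)/2989 = (46 + 3838)*(1/2989) = 3884*(1/2989) = 3884/2989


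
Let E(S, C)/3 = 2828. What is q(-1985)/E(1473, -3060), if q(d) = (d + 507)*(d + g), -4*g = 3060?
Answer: 1016125/2121 ≈ 479.08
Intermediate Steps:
g = -765 (g = -1/4*3060 = -765)
E(S, C) = 8484 (E(S, C) = 3*2828 = 8484)
q(d) = (-765 + d)*(507 + d) (q(d) = (d + 507)*(d - 765) = (507 + d)*(-765 + d) = (-765 + d)*(507 + d))
q(-1985)/E(1473, -3060) = (-387855 + (-1985)**2 - 258*(-1985))/8484 = (-387855 + 3940225 + 512130)*(1/8484) = 4064500*(1/8484) = 1016125/2121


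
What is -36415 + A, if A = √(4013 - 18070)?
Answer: -36415 + I*√14057 ≈ -36415.0 + 118.56*I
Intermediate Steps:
A = I*√14057 (A = √(-14057) = I*√14057 ≈ 118.56*I)
-36415 + A = -36415 + I*√14057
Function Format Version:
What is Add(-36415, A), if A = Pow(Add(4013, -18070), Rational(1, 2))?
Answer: Add(-36415, Mul(I, Pow(14057, Rational(1, 2)))) ≈ Add(-36415., Mul(118.56, I))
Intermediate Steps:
A = Mul(I, Pow(14057, Rational(1, 2))) (A = Pow(-14057, Rational(1, 2)) = Mul(I, Pow(14057, Rational(1, 2))) ≈ Mul(118.56, I))
Add(-36415, A) = Add(-36415, Mul(I, Pow(14057, Rational(1, 2))))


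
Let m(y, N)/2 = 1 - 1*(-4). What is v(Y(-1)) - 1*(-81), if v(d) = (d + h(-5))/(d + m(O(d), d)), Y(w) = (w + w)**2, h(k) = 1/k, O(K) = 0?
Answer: 5689/70 ≈ 81.271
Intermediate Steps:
m(y, N) = 10 (m(y, N) = 2*(1 - 1*(-4)) = 2*(1 + 4) = 2*5 = 10)
Y(w) = 4*w**2 (Y(w) = (2*w)**2 = 4*w**2)
v(d) = (-1/5 + d)/(10 + d) (v(d) = (d + 1/(-5))/(d + 10) = (d - 1/5)/(10 + d) = (-1/5 + d)/(10 + d))
v(Y(-1)) - 1*(-81) = (-1/5 + 4*(-1)**2)/(10 + 4*(-1)**2) - 1*(-81) = (-1/5 + 4*1)/(10 + 4*1) + 81 = (-1/5 + 4)/(10 + 4) + 81 = (19/5)/14 + 81 = (1/14)*(19/5) + 81 = 19/70 + 81 = 5689/70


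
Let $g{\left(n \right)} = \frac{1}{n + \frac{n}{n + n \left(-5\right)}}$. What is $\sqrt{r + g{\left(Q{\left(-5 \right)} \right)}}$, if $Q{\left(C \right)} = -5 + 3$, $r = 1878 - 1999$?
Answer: $\frac{i \sqrt{1093}}{3} \approx 11.02 i$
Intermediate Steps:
$r = -121$
$Q{\left(C \right)} = -2$
$g{\left(n \right)} = \frac{1}{- \frac{1}{4} + n}$ ($g{\left(n \right)} = \frac{1}{n + \frac{n}{n - 5 n}} = \frac{1}{n + \frac{n}{\left(-4\right) n}} = \frac{1}{n + - \frac{1}{4 n} n} = \frac{1}{n - \frac{1}{4}} = \frac{1}{- \frac{1}{4} + n}$)
$\sqrt{r + g{\left(Q{\left(-5 \right)} \right)}} = \sqrt{-121 + \frac{4}{-1 + 4 \left(-2\right)}} = \sqrt{-121 + \frac{4}{-1 - 8}} = \sqrt{-121 + \frac{4}{-9}} = \sqrt{-121 + 4 \left(- \frac{1}{9}\right)} = \sqrt{-121 - \frac{4}{9}} = \sqrt{- \frac{1093}{9}} = \frac{i \sqrt{1093}}{3}$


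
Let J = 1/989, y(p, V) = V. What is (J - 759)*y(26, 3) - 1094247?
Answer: -1084462233/989 ≈ -1.0965e+6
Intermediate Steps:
J = 1/989 ≈ 0.0010111
(J - 759)*y(26, 3) - 1094247 = (1/989 - 759)*3 - 1094247 = -750650/989*3 - 1094247 = -2251950/989 - 1094247 = -1084462233/989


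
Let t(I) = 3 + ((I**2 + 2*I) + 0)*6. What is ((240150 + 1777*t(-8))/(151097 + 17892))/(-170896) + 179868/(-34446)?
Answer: -865755321761269/165797462930704 ≈ -5.2218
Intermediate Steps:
t(I) = 3 + 6*I**2 + 12*I (t(I) = 3 + (I**2 + 2*I)*6 = 3 + (6*I**2 + 12*I) = 3 + 6*I**2 + 12*I)
((240150 + 1777*t(-8))/(151097 + 17892))/(-170896) + 179868/(-34446) = ((240150 + 1777*(3 + 6*(-8)**2 + 12*(-8)))/(151097 + 17892))/(-170896) + 179868/(-34446) = ((240150 + 1777*(3 + 6*64 - 96))/168989)*(-1/170896) + 179868*(-1/34446) = ((240150 + 1777*(3 + 384 - 96))*(1/168989))*(-1/170896) - 29978/5741 = ((240150 + 1777*291)*(1/168989))*(-1/170896) - 29978/5741 = ((240150 + 517107)*(1/168989))*(-1/170896) - 29978/5741 = (757257*(1/168989))*(-1/170896) - 29978/5741 = (757257/168989)*(-1/170896) - 29978/5741 = -757257/28879544144 - 29978/5741 = -865755321761269/165797462930704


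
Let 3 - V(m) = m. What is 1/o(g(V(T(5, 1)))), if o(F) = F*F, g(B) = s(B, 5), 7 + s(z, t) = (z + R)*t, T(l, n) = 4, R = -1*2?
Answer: 1/484 ≈ 0.0020661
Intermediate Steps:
R = -2
V(m) = 3 - m
s(z, t) = -7 + t*(-2 + z) (s(z, t) = -7 + (z - 2)*t = -7 + (-2 + z)*t = -7 + t*(-2 + z))
g(B) = -17 + 5*B (g(B) = -7 - 2*5 + 5*B = -7 - 10 + 5*B = -17 + 5*B)
o(F) = F²
1/o(g(V(T(5, 1)))) = 1/((-17 + 5*(3 - 1*4))²) = 1/((-17 + 5*(3 - 4))²) = 1/((-17 + 5*(-1))²) = 1/((-17 - 5)²) = 1/((-22)²) = 1/484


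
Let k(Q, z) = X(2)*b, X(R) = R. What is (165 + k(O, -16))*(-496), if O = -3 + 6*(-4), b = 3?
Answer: -84816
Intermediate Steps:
O = -27 (O = -3 - 24 = -27)
k(Q, z) = 6 (k(Q, z) = 2*3 = 6)
(165 + k(O, -16))*(-496) = (165 + 6)*(-496) = 171*(-496) = -84816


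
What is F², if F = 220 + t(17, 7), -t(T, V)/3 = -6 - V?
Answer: 67081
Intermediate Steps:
t(T, V) = 18 + 3*V (t(T, V) = -3*(-6 - V) = 18 + 3*V)
F = 259 (F = 220 + (18 + 3*7) = 220 + (18 + 21) = 220 + 39 = 259)
F² = 259² = 67081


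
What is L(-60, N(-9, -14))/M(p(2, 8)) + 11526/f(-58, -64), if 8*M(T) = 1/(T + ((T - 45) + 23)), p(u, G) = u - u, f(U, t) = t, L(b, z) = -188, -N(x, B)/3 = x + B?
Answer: 1053053/32 ≈ 32908.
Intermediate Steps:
N(x, B) = -3*B - 3*x (N(x, B) = -3*(x + B) = -3*(B + x) = -3*B - 3*x)
p(u, G) = 0
M(T) = 1/(8*(-22 + 2*T)) (M(T) = 1/(8*(T + ((T - 45) + 23))) = 1/(8*(T + ((-45 + T) + 23))) = 1/(8*(T + (-22 + T))) = 1/(8*(-22 + 2*T)))
L(-60, N(-9, -14))/M(p(2, 8)) + 11526/f(-58, -64) = -188/(1/(16*(-11 + 0))) + 11526/(-64) = -188/((1/16)/(-11)) + 11526*(-1/64) = -188/((1/16)*(-1/11)) - 5763/32 = -188/(-1/176) - 5763/32 = -188*(-176) - 5763/32 = 33088 - 5763/32 = 1053053/32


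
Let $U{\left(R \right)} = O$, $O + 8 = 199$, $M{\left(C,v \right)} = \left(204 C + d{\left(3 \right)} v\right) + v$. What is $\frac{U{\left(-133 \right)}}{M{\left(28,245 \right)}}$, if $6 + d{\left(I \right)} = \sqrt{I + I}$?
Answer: $\frac{122431}{2824717} - \frac{955 \sqrt{6}}{403531} \approx 0.037546$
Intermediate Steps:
$d{\left(I \right)} = -6 + \sqrt{2} \sqrt{I}$ ($d{\left(I \right)} = -6 + \sqrt{I + I} = -6 + \sqrt{2 I} = -6 + \sqrt{2} \sqrt{I}$)
$M{\left(C,v \right)} = v + 204 C + v \left(-6 + \sqrt{6}\right)$ ($M{\left(C,v \right)} = \left(204 C + \left(-6 + \sqrt{2} \sqrt{3}\right) v\right) + v = \left(204 C + \left(-6 + \sqrt{6}\right) v\right) + v = \left(204 C + v \left(-6 + \sqrt{6}\right)\right) + v = v + 204 C + v \left(-6 + \sqrt{6}\right)$)
$O = 191$ ($O = -8 + 199 = 191$)
$U{\left(R \right)} = 191$
$\frac{U{\left(-133 \right)}}{M{\left(28,245 \right)}} = \frac{191}{245 + 204 \cdot 28 - 245 \left(6 - \sqrt{6}\right)} = \frac{191}{245 + 5712 - \left(1470 - 245 \sqrt{6}\right)} = \frac{191}{4487 + 245 \sqrt{6}}$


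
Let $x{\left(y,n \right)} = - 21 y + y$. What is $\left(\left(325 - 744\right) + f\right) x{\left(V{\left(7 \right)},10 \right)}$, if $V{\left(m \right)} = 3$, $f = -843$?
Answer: $75720$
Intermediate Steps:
$x{\left(y,n \right)} = - 20 y$
$\left(\left(325 - 744\right) + f\right) x{\left(V{\left(7 \right)},10 \right)} = \left(\left(325 - 744\right) - 843\right) \left(\left(-20\right) 3\right) = \left(\left(325 - 744\right) - 843\right) \left(-60\right) = \left(-419 - 843\right) \left(-60\right) = \left(-1262\right) \left(-60\right) = 75720$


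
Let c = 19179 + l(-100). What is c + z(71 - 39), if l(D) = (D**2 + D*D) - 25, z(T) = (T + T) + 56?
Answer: 39274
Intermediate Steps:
z(T) = 56 + 2*T (z(T) = 2*T + 56 = 56 + 2*T)
l(D) = -25 + 2*D**2 (l(D) = (D**2 + D**2) - 25 = 2*D**2 - 25 = -25 + 2*D**2)
c = 39154 (c = 19179 + (-25 + 2*(-100)**2) = 19179 + (-25 + 2*10000) = 19179 + (-25 + 20000) = 19179 + 19975 = 39154)
c + z(71 - 39) = 39154 + (56 + 2*(71 - 39)) = 39154 + (56 + 2*32) = 39154 + (56 + 64) = 39154 + 120 = 39274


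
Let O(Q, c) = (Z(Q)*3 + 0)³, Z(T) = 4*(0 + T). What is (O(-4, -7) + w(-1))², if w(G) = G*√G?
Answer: (110592 + I)² ≈ 1.2231e+10 + 2.0e+5*I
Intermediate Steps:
Z(T) = 4*T
O(Q, c) = 1728*Q³ (O(Q, c) = ((4*Q)*3 + 0)³ = (12*Q + 0)³ = (12*Q)³ = 1728*Q³)
w(G) = G^(3/2)
(O(-4, -7) + w(-1))² = (1728*(-4)³ + (-1)^(3/2))² = (1728*(-64) - I)² = (-110592 - I)²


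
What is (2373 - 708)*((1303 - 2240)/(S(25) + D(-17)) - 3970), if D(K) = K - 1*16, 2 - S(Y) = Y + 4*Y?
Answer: -343202565/52 ≈ -6.6000e+6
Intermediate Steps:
S(Y) = 2 - 5*Y (S(Y) = 2 - (Y + 4*Y) = 2 - 5*Y)
D(K) = -16 + K (D(K) = K - 16 = -16 + K)
(2373 - 708)*((1303 - 2240)/(S(25) + D(-17)) - 3970) = (2373 - 708)*((1303 - 2240)/((2 - 5*25) + (-16 - 17)) - 3970) = 1665*(-937/((2 - 125) - 33) - 3970) = 1665*(-937/(-123 - 33) - 3970) = 1665*(-937/(-156) - 3970) = 1665*(-937*(-1/156) - 3970) = 1665*(937/156 - 3970) = 1665*(-618383/156) = -343202565/52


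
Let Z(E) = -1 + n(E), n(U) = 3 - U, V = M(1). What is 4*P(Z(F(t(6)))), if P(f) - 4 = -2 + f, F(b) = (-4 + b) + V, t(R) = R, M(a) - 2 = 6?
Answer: -24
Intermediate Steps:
M(a) = 8 (M(a) = 2 + 6 = 8)
V = 8
F(b) = 4 + b (F(b) = (-4 + b) + 8 = 4 + b)
Z(E) = 2 - E (Z(E) = -1 + (3 - E) = 2 - E)
P(f) = 2 + f (P(f) = 4 + (-2 + f) = 2 + f)
4*P(Z(F(t(6)))) = 4*(2 + (2 - (4 + 6))) = 4*(2 + (2 - 1*10)) = 4*(2 + (2 - 10)) = 4*(2 - 8) = 4*(-6) = -24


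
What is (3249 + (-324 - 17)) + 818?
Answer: 3726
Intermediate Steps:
(3249 + (-324 - 17)) + 818 = (3249 - 341) + 818 = 2908 + 818 = 3726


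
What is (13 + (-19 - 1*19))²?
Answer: 625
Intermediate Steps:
(13 + (-19 - 1*19))² = (13 + (-19 - 19))² = (13 - 38)² = (-25)² = 625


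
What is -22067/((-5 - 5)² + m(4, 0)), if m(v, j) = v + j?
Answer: -22067/104 ≈ -212.18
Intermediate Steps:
m(v, j) = j + v
-22067/((-5 - 5)² + m(4, 0)) = -22067/((-5 - 5)² + (0 + 4)) = -22067/((-10)² + 4) = -22067/(100 + 4) = -22067/104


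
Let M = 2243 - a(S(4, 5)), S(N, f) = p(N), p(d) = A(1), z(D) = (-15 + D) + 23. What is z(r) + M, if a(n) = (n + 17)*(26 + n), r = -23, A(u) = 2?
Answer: 1696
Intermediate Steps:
z(D) = 8 + D
p(d) = 2
S(N, f) = 2
a(n) = (17 + n)*(26 + n)
M = 1711 (M = 2243 - (442 + 2² + 43*2) = 2243 - (442 + 4 + 86) = 2243 - 1*532 = 2243 - 532 = 1711)
z(r) + M = (8 - 23) + 1711 = -15 + 1711 = 1696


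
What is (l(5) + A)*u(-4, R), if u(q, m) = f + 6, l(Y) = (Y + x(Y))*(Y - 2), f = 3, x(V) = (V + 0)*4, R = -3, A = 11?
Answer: 774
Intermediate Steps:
x(V) = 4*V (x(V) = V*4 = 4*V)
l(Y) = 5*Y*(-2 + Y) (l(Y) = (Y + 4*Y)*(Y - 2) = (5*Y)*(-2 + Y) = 5*Y*(-2 + Y))
u(q, m) = 9 (u(q, m) = 3 + 6 = 9)
(l(5) + A)*u(-4, R) = (5*5*(-2 + 5) + 11)*9 = (5*5*3 + 11)*9 = (75 + 11)*9 = 86*9 = 774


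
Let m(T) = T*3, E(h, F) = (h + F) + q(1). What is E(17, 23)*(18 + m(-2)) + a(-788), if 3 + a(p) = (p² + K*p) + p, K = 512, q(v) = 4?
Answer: 217225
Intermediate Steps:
E(h, F) = 4 + F + h (E(h, F) = (h + F) + 4 = (F + h) + 4 = 4 + F + h)
m(T) = 3*T
a(p) = -3 + p² + 513*p (a(p) = -3 + ((p² + 512*p) + p) = -3 + (p² + 513*p) = -3 + p² + 513*p)
E(17, 23)*(18 + m(-2)) + a(-788) = (4 + 23 + 17)*(18 + 3*(-2)) + (-3 + (-788)² + 513*(-788)) = 44*(18 - 6) + (-3 + 620944 - 404244) = 44*12 + 216697 = 528 + 216697 = 217225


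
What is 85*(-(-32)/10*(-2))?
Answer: -544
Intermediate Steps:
85*(-(-32)/10*(-2)) = 85*(-4*(-4/5)*(-2)) = 85*((16/5)*(-2)) = 85*(-32/5) = -544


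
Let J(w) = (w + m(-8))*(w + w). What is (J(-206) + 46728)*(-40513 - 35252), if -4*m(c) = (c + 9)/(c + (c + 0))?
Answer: -159522980205/16 ≈ -9.9702e+9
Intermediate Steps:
m(c) = -(9 + c)/(8*c) (m(c) = -(c + 9)/(4*(c + (c + 0))) = -(9 + c)/(4*(c + c)) = -(9 + c)/(4*(2*c)) = -(9 + c)*1/(2*c)/4 = -(9 + c)/(8*c))
J(w) = 2*w*(1/64 + w) (J(w) = (w + (⅛)*(-9 - 1*(-8))/(-8))*(w + w) = (w + (⅛)*(-⅛)*(-9 + 8))*(2*w) = (w + (⅛)*(-⅛)*(-1))*(2*w) = (w + 1/64)*(2*w) = (1/64 + w)*(2*w) = 2*w*(1/64 + w))
(J(-206) + 46728)*(-40513 - 35252) = ((1/32)*(-206)*(1 + 64*(-206)) + 46728)*(-40513 - 35252) = ((1/32)*(-206)*(1 - 13184) + 46728)*(-75765) = ((1/32)*(-206)*(-13183) + 46728)*(-75765) = (1357849/16 + 46728)*(-75765) = (2105497/16)*(-75765) = -159522980205/16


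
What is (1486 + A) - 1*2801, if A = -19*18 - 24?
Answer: -1681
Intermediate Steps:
A = -366 (A = -342 - 24 = -366)
(1486 + A) - 1*2801 = (1486 - 366) - 1*2801 = 1120 - 2801 = -1681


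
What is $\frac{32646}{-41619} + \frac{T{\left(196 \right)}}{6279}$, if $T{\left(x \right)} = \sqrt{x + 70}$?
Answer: $- \frac{10882}{13873} + \frac{\sqrt{266}}{6279} \approx -0.7818$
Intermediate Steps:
$T{\left(x \right)} = \sqrt{70 + x}$
$\frac{32646}{-41619} + \frac{T{\left(196 \right)}}{6279} = \frac{32646}{-41619} + \frac{\sqrt{70 + 196}}{6279} = 32646 \left(- \frac{1}{41619}\right) + \sqrt{266} \cdot \frac{1}{6279} = - \frac{10882}{13873} + \frac{\sqrt{266}}{6279}$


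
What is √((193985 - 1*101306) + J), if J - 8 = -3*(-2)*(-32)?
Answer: √92495 ≈ 304.13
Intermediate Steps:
J = -184 (J = 8 - 3*(-2)*(-32) = 8 + 6*(-32) = 8 - 192 = -184)
√((193985 - 1*101306) + J) = √((193985 - 1*101306) - 184) = √((193985 - 101306) - 184) = √(92679 - 184) = √92495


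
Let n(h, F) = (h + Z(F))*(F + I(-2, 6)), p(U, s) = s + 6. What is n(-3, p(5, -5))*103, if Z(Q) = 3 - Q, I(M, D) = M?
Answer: 103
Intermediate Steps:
p(U, s) = 6 + s
n(h, F) = (-2 + F)*(3 + h - F) (n(h, F) = (h + (3 - F))*(F - 2) = (3 + h - F)*(-2 + F) = (-2 + F)*(3 + h - F))
n(-3, p(5, -5))*103 = (-6 - (6 - 5)² - 2*(-3) + 5*(6 - 5) + (6 - 5)*(-3))*103 = (-6 - 1*1² + 6 + 5*1 + 1*(-3))*103 = (-6 - 1*1 + 6 + 5 - 3)*103 = (-6 - 1 + 6 + 5 - 3)*103 = 1*103 = 103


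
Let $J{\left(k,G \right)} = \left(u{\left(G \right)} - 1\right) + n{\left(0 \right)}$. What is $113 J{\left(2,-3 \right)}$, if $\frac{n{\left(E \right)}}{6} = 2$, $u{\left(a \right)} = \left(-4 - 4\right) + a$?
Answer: $0$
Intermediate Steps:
$u{\left(a \right)} = -8 + a$
$n{\left(E \right)} = 12$ ($n{\left(E \right)} = 6 \cdot 2 = 12$)
$J{\left(k,G \right)} = 3 + G$ ($J{\left(k,G \right)} = \left(\left(-8 + G\right) - 1\right) + 12 = \left(-9 + G\right) + 12 = 3 + G$)
$113 J{\left(2,-3 \right)} = 113 \left(3 - 3\right) = 113 \cdot 0 = 0$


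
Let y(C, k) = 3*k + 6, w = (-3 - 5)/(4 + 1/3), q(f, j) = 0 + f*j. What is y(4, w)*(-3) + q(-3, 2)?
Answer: -96/13 ≈ -7.3846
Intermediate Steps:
q(f, j) = f*j
w = -24/13 (w = -8/(4 + 1/3) = -8/13/3 = -8*3/13 = -24/13 ≈ -1.8462)
y(C, k) = 6 + 3*k
y(4, w)*(-3) + q(-3, 2) = (6 + 3*(-24/13))*(-3) - 3*2 = (6 - 72/13)*(-3) - 6 = (6/13)*(-3) - 6 = -18/13 - 6 = -96/13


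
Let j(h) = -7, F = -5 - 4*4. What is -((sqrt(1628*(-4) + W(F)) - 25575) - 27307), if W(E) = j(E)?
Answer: 52882 - I*sqrt(6519) ≈ 52882.0 - 80.74*I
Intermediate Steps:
F = -21 (F = -5 - 16 = -21)
W(E) = -7
-((sqrt(1628*(-4) + W(F)) - 25575) - 27307) = -((sqrt(1628*(-4) - 7) - 25575) - 27307) = -((sqrt(-6512 - 7) - 25575) - 27307) = -((sqrt(-6519) - 25575) - 27307) = -((I*sqrt(6519) - 25575) - 27307) = -((-25575 + I*sqrt(6519)) - 27307) = -(-52882 + I*sqrt(6519)) = 52882 - I*sqrt(6519)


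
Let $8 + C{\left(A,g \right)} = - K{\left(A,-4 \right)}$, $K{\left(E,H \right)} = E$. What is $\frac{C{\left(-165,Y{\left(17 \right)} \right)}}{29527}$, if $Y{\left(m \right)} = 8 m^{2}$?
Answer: $\frac{157}{29527} \approx 0.0053172$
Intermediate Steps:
$C{\left(A,g \right)} = -8 - A$
$\frac{C{\left(-165,Y{\left(17 \right)} \right)}}{29527} = \frac{-8 - -165}{29527} = \left(-8 + 165\right) \frac{1}{29527} = 157 \cdot \frac{1}{29527} = \frac{157}{29527}$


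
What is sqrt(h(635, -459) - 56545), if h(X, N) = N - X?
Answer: I*sqrt(57639) ≈ 240.08*I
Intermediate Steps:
sqrt(h(635, -459) - 56545) = sqrt((-459 - 1*635) - 56545) = sqrt((-459 - 635) - 56545) = sqrt(-1094 - 56545) = sqrt(-57639) = I*sqrt(57639)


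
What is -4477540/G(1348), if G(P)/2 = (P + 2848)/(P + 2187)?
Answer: -3957025975/2098 ≈ -1.8861e+6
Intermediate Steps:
G(P) = 2*(2848 + P)/(2187 + P) (G(P) = 2*((P + 2848)/(P + 2187)) = 2*((2848 + P)/(2187 + P)) = 2*(2848 + P)/(2187 + P))
-4477540/G(1348) = -4477540*(2187 + 1348)/(2*(2848 + 1348)) = -4477540/(2*4196/3535) = -4477540/(2*(1/3535)*4196) = -4477540/8392/3535 = -4477540*3535/8392 = -3957025975/2098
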